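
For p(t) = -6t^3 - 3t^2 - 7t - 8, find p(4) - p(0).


p(4) = -468
p(0) = -8
p(4) - p(0) = -468 + 8 = -460


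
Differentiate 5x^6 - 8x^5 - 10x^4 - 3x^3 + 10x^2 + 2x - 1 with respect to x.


Apply the power rule term by term:
  d/dx(5x^6) = 30x^5
  d/dx(-8x^5) = -40x^4
  d/dx(-10x^4) = -40x^3
  d/dx(-3x^3) = -9x^2
  d/dx(10x^2) = 20x
  d/dx(2x) = 2
  d/dx(-1) = 0
p'(x) = 30x^5 - 40x^4 - 40x^3 - 9x^2 + 20x + 2


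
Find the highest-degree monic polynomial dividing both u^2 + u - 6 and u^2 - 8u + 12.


Factor each:
  u^2 + u - 6 = (u - 2)(u + 3)
  u^2 - 8u + 12 = (u - 2)(u - 6)
Common monic factor: u - 2


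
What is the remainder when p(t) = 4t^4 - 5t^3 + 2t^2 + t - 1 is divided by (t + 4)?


By the Remainder Theorem, the remainder equals p(-4):
  4*(-4)^4 = 1024
  -5*(-4)^3 = 320
  2*(-4)^2 = 32
  1*(-4)^1 = -4
  constant: -1
Sum: 1024 + 320 + 32 - 4 - 1 = 1371


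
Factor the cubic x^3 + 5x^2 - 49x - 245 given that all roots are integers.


Try integer roots (divisors of -245). x=-7: p(-7)=0.
Divide out (x + 7): quotient is x^2 - 2x - 35.
Factor the quadratic: (x - 7)(x + 5)
Result: (x + 7)(x - 7)(x + 5)


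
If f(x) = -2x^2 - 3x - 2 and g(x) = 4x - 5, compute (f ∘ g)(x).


Substitute g(x) into f:
f(g(x)) = -2*(4x - 5)^2 + (-3)*(4x - 5) + (-2)
(4x - 5)^2 = 16x^2 - 40x + 25
Expand and combine: -32x^2 + 68x - 37


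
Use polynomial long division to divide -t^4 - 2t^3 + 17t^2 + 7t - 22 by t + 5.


(-t^4 - 2t^3 + 17t^2 + 7t - 22) / (t + 5)
Step 1: -t^3 * (t + 5) = -t^4 - 5t^3; subtract.
Step 2: 3t^2 * (t + 5) = 3t^3 + 15t^2; subtract.
Step 3: 2t * (t + 5) = 2t^2 + 10t; subtract.
Step 4: -3 * (t + 5) = -3t - 15; subtract.
Quotient: -t^3 + 3t^2 + 2t - 3, Remainder: -7


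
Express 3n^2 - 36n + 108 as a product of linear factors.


Roots satisfy r1 + r2 = -b/a = 12 and r1*r2 = c/a = 36.
So r1 = 6, r2 = 6.
3n^2 - 36n + 108 = 3(n - r1)(n - r2) = 3(n - 6)(n - 6)


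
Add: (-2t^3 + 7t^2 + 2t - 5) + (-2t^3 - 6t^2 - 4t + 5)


Align terms by degree and add:
  -2t^3 + 7t^2 + 2t - 5
  -2t^3 - 6t^2 - 4t + 5
= -4t^3 + t^2 - 2t


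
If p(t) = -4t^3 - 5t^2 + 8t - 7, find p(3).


Using direct substitution:
  -4 * (3)^3 = -108
  -5 * (3)^2 = -45
  8 * (3)^1 = 24
  constant: -7
Sum = -108 - 45 + 24 - 7 = -136


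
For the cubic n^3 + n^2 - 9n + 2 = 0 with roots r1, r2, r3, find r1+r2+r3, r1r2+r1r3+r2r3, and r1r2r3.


Monic cubic n^3+bn^2+cn+d=0: sum=-b, pairwise sum=c, product=-d.
b=1, c=-9, d=2
r1+r2+r3 = -1
r1r2+r1r3+r2r3 = -9
r1r2r3 = -2


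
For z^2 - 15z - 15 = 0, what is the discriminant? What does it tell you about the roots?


D = b^2 - 4ac = (-15)^2 - 4(1)(-15) = 225 + 60 = 285
Since D > 0: two distinct irrational roots


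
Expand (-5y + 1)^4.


Expand (-5y + 1)^4 by repeated multiplication:
  (-5y + 1)^2 = 25y^2 - 10y + 1
  (-5y + 1)^3 = -125y^3 + 75y^2 - 15y + 1
= 625y^4 - 500y^3 + 150y^2 - 20y + 1


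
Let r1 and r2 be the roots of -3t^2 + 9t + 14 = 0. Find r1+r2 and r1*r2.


For at^2+bt+c=0: sum = -b/a, product = c/a.
a=-3, b=9, c=14
Sum = -(9)/-3 = 3
Product = (14)/-3 = -14/3


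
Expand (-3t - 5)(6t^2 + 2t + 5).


Distribute each term of the first polynomial:
  (-3t)(6t^2 + 2t + 5) = -18t^3 - 6t^2 - 15t
  (-5)(6t^2 + 2t + 5) = -30t^2 - 10t - 25
Sum: -18t^3 - 36t^2 - 25t - 25


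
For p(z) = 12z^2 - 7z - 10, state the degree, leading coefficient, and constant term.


Highest power of z is 2, with coefficient 12. Constant term is -10.
Degree = 2, leading coefficient = 12, constant term = -10


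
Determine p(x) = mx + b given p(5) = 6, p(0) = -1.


p(x) = mx + b. Using p(5)=6, p(0)=-1:
m = (6 + 1)/(5) = 7/5 = 7/5
b = 6 - m*(5) = 6 - 7 = -1
p(x) = (7/5)x - 1


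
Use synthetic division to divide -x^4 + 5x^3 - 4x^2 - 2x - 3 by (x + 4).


Synthetic division with c = -4. Coefficients: -1, 5, -4, -2, -3
Bring down -1.
  -1 * -4 = 4; 4 + 5 = 9
  9 * -4 = -36; -36 - 4 = -40
  -40 * -4 = 160; 160 - 2 = 158
  158 * -4 = -632; -632 - 3 = -635
Quotient: -x^3 + 9x^2 - 40x + 158, Remainder: -635


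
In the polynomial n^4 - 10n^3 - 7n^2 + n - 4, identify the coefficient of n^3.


Read off the coefficient of n^3: -10


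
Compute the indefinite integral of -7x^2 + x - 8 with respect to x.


Reverse power rule on each term:
  ∫ -7x^2 dx = -(7/3)x^3
  ∫ x dx = (1/2)x^2
  ∫ -8 dx = -8x
F(x) = -(7/3)x^3 + (1/2)x^2 - 8x + C


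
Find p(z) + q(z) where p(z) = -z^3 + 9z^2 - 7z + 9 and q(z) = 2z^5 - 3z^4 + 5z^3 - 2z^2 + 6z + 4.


Align terms by degree and add:
  -z^3 + 9z^2 - 7z + 9
+ 2z^5 - 3z^4 + 5z^3 - 2z^2 + 6z + 4
= 2z^5 - 3z^4 + 4z^3 + 7z^2 - z + 13


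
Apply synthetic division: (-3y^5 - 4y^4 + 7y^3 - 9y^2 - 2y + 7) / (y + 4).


Synthetic division with c = -4. Coefficients: -3, -4, 7, -9, -2, 7
Bring down -3.
  -3 * -4 = 12; 12 - 4 = 8
  8 * -4 = -32; -32 + 7 = -25
  -25 * -4 = 100; 100 - 9 = 91
  91 * -4 = -364; -364 - 2 = -366
  -366 * -4 = 1464; 1464 + 7 = 1471
Quotient: -3y^4 + 8y^3 - 25y^2 + 91y - 366, Remainder: 1471


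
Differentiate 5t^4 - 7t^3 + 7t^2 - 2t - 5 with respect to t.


Apply the power rule term by term:
  d/dt(5t^4) = 20t^3
  d/dt(-7t^3) = -21t^2
  d/dt(7t^2) = 14t
  d/dt(-2t) = -2
  d/dt(-5) = 0
p'(t) = 20t^3 - 21t^2 + 14t - 2


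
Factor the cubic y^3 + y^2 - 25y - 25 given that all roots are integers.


Try integer roots (divisors of -25). y=-5: p(-5)=0.
Divide out (y + 5): quotient is y^2 - 4y - 5.
Factor the quadratic: (y + 1)(y - 5)
Result: (y + 5)(y + 1)(y - 5)


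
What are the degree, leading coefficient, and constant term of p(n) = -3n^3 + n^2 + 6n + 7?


Highest power of n is 3, with coefficient -3. Constant term is 7.
Degree = 3, leading coefficient = -3, constant term = 7


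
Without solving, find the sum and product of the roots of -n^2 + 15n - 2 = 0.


For an^2+bn+c=0: sum = -b/a, product = c/a.
a=-1, b=15, c=-2
Sum = -(15)/-1 = 15
Product = (-2)/-1 = 2


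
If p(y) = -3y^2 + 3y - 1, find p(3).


Using direct substitution:
  -3 * (3)^2 = -27
  3 * (3)^1 = 9
  constant: -1
Sum = -27 + 9 - 1 = -19


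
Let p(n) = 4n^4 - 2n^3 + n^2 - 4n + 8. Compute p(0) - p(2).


p(0) = 8
p(2) = 52
p(0) - p(2) = 8 - 52 = -44


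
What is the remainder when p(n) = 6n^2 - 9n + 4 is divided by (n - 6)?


By the Remainder Theorem, the remainder equals p(6):
  6*(6)^2 = 216
  -9*(6)^1 = -54
  constant: 4
Sum: 216 - 54 + 4 = 166


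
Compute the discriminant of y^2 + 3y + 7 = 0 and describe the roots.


D = b^2 - 4ac = (3)^2 - 4(1)(7) = 9 - 28 = -19
Since D < 0: two complex conjugate roots (no real roots)


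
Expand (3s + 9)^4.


Expand (3s + 9)^4 by repeated multiplication:
  (3s + 9)^2 = 9s^2 + 54s + 81
  (3s + 9)^3 = 27s^3 + 243s^2 + 729s + 729
= 81s^4 + 972s^3 + 4374s^2 + 8748s + 6561


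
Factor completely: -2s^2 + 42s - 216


Roots satisfy r1 + r2 = -b/a = 21 and r1*r2 = c/a = 108.
So r1 = 12, r2 = 9.
-2s^2 + 42s - 216 = -2(s - r1)(s - r2) = -2(s - 12)(s - 9)


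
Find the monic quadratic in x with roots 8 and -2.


p(x) = (x - 8)(x + 2)
Expand: x^2 - 6x - 16


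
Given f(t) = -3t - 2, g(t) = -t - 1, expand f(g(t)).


Substitute g(t) into f:
f(g(t)) = -3*(-t - 1) + (-2)
Expand and combine: 3t + 1


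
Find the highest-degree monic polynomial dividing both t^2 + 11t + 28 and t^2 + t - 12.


Factor each:
  t^2 + 11t + 28 = (t + 4)(t + 7)
  t^2 + t - 12 = (t + 4)(t - 3)
Common monic factor: t + 4


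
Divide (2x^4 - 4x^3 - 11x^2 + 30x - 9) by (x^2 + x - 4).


(2x^4 - 4x^3 - 11x^2 + 30x - 9) / (x^2 + x - 4)
Step 1: 2x^2 * (x^2 + x - 4) = 2x^4 + 2x^3 - 8x^2; subtract.
Step 2: -6x * (x^2 + x - 4) = -6x^3 - 6x^2 + 24x; subtract.
Step 3: 3 * (x^2 + x - 4) = 3x^2 + 3x - 12; subtract.
Quotient: 2x^2 - 6x + 3, Remainder: 3x + 3


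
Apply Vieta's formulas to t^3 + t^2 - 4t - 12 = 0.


Monic cubic t^3+bt^2+ct+d=0: sum=-b, pairwise sum=c, product=-d.
b=1, c=-4, d=-12
r1+r2+r3 = -1
r1r2+r1r3+r2r3 = -4
r1r2r3 = 12


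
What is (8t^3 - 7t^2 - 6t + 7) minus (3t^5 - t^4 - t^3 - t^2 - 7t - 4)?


Distribute the minus sign:
  (8t^3 - 7t^2 - 6t + 7)
- (3t^5 - t^4 - t^3 - t^2 - 7t - 4)
Negate second polynomial: -3t^5 + t^4 + t^3 + t^2 + 7t + 4
Add: -3t^5 + t^4 + 9t^3 - 6t^2 + t + 11


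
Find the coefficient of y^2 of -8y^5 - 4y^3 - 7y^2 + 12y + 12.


Read off the coefficient of y^2: -7


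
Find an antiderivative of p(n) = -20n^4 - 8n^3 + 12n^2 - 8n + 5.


Reverse power rule on each term:
  ∫ -20n^4 dn = -4n^5
  ∫ -8n^3 dn = -2n^4
  ∫ 12n^2 dn = 4n^3
  ∫ -8n dn = -4n^2
  ∫ 5 dn = 5n
F(n) = -4n^5 - 2n^4 + 4n^3 - 4n^2 + 5n + C


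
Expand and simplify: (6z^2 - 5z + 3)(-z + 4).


Distribute each term of the first polynomial:
  (6z^2)(-z + 4) = -6z^3 + 24z^2
  (-5z)(-z + 4) = 5z^2 - 20z
  (3)(-z + 4) = -3z + 12
Sum: -6z^3 + 29z^2 - 23z + 12


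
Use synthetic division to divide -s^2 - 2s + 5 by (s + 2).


Synthetic division with c = -2. Coefficients: -1, -2, 5
Bring down -1.
  -1 * -2 = 2; 2 - 2 = 0
  0 * -2 = 0; 0 + 5 = 5
Quotient: -s, Remainder: 5


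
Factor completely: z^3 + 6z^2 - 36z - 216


Try integer roots (divisors of -216). z=6: p(6)=0.
Divide out (z - 6): quotient is z^2 + 12z + 36.
Factor the quadratic: (z + 6)(z + 6)
Result: (z - 6)(z + 6)(z + 6)


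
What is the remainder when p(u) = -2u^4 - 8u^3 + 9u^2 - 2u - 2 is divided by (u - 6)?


By the Remainder Theorem, the remainder equals p(6):
  -2*(6)^4 = -2592
  -8*(6)^3 = -1728
  9*(6)^2 = 324
  -2*(6)^1 = -12
  constant: -2
Sum: -2592 - 1728 + 324 - 12 - 2 = -4010


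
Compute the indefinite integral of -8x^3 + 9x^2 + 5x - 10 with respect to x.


Reverse power rule on each term:
  ∫ -8x^3 dx = -2x^4
  ∫ 9x^2 dx = 3x^3
  ∫ 5x dx = (5/2)x^2
  ∫ -10 dx = -10x
F(x) = -2x^4 + 3x^3 + (5/2)x^2 - 10x + C


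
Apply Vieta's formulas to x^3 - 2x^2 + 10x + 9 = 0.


Monic cubic x^3+bx^2+cx+d=0: sum=-b, pairwise sum=c, product=-d.
b=-2, c=10, d=9
r1+r2+r3 = 2
r1r2+r1r3+r2r3 = 10
r1r2r3 = -9


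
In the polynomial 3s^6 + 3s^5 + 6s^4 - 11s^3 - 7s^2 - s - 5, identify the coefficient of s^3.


Read off the coefficient of s^3: -11


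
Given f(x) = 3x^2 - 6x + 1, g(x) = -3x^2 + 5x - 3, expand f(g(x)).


Substitute g(x) into f:
f(g(x)) = 3*(-3x^2 + 5x - 3)^2 + (-6)*(-3x^2 + 5x - 3) + 1
(-3x^2 + 5x - 3)^2 = 9x^4 - 30x^3 + 43x^2 - 30x + 9
Expand and combine: 27x^4 - 90x^3 + 147x^2 - 120x + 46


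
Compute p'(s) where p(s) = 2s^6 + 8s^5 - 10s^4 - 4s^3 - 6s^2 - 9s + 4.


Apply the power rule term by term:
  d/ds(2s^6) = 12s^5
  d/ds(8s^5) = 40s^4
  d/ds(-10s^4) = -40s^3
  d/ds(-4s^3) = -12s^2
  d/ds(-6s^2) = -12s
  d/ds(-9s) = -9
  d/ds(4) = 0
p'(s) = 12s^5 + 40s^4 - 40s^3 - 12s^2 - 12s - 9


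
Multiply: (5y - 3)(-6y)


Distribute each term of the first polynomial:
  (5y)(-6y) = -30y^2
  (-3)(-6y) = 18y
Sum: -30y^2 + 18y


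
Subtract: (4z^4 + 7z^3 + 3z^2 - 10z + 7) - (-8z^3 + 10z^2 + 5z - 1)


Distribute the minus sign:
  (4z^4 + 7z^3 + 3z^2 - 10z + 7)
- (-8z^3 + 10z^2 + 5z - 1)
Negate second polynomial: 8z^3 - 10z^2 - 5z + 1
Add: 4z^4 + 15z^3 - 7z^2 - 15z + 8


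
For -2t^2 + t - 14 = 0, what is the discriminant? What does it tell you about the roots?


D = b^2 - 4ac = (1)^2 - 4(-2)(-14) = 1 - 112 = -111
Since D < 0: two complex conjugate roots (no real roots)


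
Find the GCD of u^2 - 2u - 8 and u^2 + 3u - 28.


Factor each:
  u^2 - 2u - 8 = (u - 4)(u + 2)
  u^2 + 3u - 28 = (u - 4)(u + 7)
Common monic factor: u - 4


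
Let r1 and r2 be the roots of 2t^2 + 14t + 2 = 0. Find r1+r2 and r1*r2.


For at^2+bt+c=0: sum = -b/a, product = c/a.
a=2, b=14, c=2
Sum = -(14)/2 = -7
Product = (2)/2 = 1


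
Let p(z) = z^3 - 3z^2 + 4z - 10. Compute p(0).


Using direct substitution:
  1 * (0)^3 = 0
  -3 * (0)^2 = 0
  4 * (0)^1 = 0
  constant: -10
Sum = 0 + 0 + 0 - 10 = -10


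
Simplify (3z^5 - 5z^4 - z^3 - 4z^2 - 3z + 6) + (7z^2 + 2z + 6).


Align terms by degree and add:
  3z^5 - 5z^4 - z^3 - 4z^2 - 3z + 6
+ 7z^2 + 2z + 6
= 3z^5 - 5z^4 - z^3 + 3z^2 - z + 12


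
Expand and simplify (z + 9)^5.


Expand (z + 9)^5 by repeated multiplication:
  (z + 9)^2 = z^2 + 18z + 81
  (z + 9)^3 = z^3 + 27z^2 + 243z + 729
  (z + 9)^4 = z^4 + 36z^3 + 486z^2 + 2916z + 6561
= z^5 + 45z^4 + 810z^3 + 7290z^2 + 32805z + 59049


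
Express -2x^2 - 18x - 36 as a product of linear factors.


Roots satisfy r1 + r2 = -b/a = -9 and r1*r2 = c/a = 18.
So r1 = -3, r2 = -6.
-2x^2 - 18x - 36 = -2(x - r1)(x - r2) = -2(x + 3)(x + 6)


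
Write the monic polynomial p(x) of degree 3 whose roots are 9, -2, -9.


p(x) = (x - 9)(x + 2)(x + 9)
Expand: x^3 + 2x^2 - 81x - 162


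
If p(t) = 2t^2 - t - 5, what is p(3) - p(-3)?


p(3) = 10
p(-3) = 16
p(3) - p(-3) = 10 - 16 = -6


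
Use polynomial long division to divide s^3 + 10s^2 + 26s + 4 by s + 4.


(s^3 + 10s^2 + 26s + 4) / (s + 4)
Step 1: s^2 * (s + 4) = s^3 + 4s^2; subtract.
Step 2: 6s * (s + 4) = 6s^2 + 24s; subtract.
Step 3: 2 * (s + 4) = 2s + 8; subtract.
Quotient: s^2 + 6s + 2, Remainder: -4


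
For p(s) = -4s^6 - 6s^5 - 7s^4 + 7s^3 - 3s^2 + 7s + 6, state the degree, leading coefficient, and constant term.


Highest power of s is 6, with coefficient -4. Constant term is 6.
Degree = 6, leading coefficient = -4, constant term = 6


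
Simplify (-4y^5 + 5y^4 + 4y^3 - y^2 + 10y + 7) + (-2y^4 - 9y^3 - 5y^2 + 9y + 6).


Align terms by degree and add:
  -4y^5 + 5y^4 + 4y^3 - y^2 + 10y + 7
  -2y^4 - 9y^3 - 5y^2 + 9y + 6
= -4y^5 + 3y^4 - 5y^3 - 6y^2 + 19y + 13


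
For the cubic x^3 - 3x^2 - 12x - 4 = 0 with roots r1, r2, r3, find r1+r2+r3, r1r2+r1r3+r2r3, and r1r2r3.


Monic cubic x^3+bx^2+cx+d=0: sum=-b, pairwise sum=c, product=-d.
b=-3, c=-12, d=-4
r1+r2+r3 = 3
r1r2+r1r3+r2r3 = -12
r1r2r3 = 4


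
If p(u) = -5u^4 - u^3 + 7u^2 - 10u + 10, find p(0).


Using direct substitution:
  -5 * (0)^4 = 0
  -1 * (0)^3 = 0
  7 * (0)^2 = 0
  -10 * (0)^1 = 0
  constant: 10
Sum = 0 + 0 + 0 + 0 + 10 = 10


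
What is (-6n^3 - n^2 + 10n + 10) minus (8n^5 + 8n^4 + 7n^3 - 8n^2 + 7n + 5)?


Distribute the minus sign:
  (-6n^3 - n^2 + 10n + 10)
- (8n^5 + 8n^4 + 7n^3 - 8n^2 + 7n + 5)
Negate second polynomial: -8n^5 - 8n^4 - 7n^3 + 8n^2 - 7n - 5
Add: -8n^5 - 8n^4 - 13n^3 + 7n^2 + 3n + 5


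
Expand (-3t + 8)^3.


Expand (-3t + 8)^3 by repeated multiplication:
  (-3t + 8)^2 = 9t^2 - 48t + 64
= -27t^3 + 216t^2 - 576t + 512


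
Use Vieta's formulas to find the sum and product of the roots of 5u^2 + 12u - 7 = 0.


For au^2+bu+c=0: sum = -b/a, product = c/a.
a=5, b=12, c=-7
Sum = -(12)/5 = -12/5
Product = (-7)/5 = -7/5


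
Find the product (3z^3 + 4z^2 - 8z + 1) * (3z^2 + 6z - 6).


Distribute each term of the first polynomial:
  (3z^3)(3z^2 + 6z - 6) = 9z^5 + 18z^4 - 18z^3
  (4z^2)(3z^2 + 6z - 6) = 12z^4 + 24z^3 - 24z^2
  (-8z)(3z^2 + 6z - 6) = -24z^3 - 48z^2 + 48z
  (1)(3z^2 + 6z - 6) = 3z^2 + 6z - 6
Sum: 9z^5 + 30z^4 - 18z^3 - 69z^2 + 54z - 6


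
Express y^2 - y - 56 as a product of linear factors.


Roots satisfy r1 + r2 = -b/a = 1 and r1*r2 = c/a = -56.
So r1 = -7, r2 = 8.
y^2 - y - 56 = (y - r1)(y - r2) = (y + 7)(y - 8)


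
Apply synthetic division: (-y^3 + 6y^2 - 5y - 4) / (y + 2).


Synthetic division with c = -2. Coefficients: -1, 6, -5, -4
Bring down -1.
  -1 * -2 = 2; 2 + 6 = 8
  8 * -2 = -16; -16 - 5 = -21
  -21 * -2 = 42; 42 - 4 = 38
Quotient: -y^2 + 8y - 21, Remainder: 38


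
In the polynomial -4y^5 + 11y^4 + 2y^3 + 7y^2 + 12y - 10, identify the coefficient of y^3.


Read off the coefficient of y^3: 2


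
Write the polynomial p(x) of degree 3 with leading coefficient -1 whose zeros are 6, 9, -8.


p(x) = -(x - 6)(x - 9)(x + 8)
Expand: -x^3 + 7x^2 + 66x - 432


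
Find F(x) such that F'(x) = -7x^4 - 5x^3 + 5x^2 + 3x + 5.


Reverse power rule on each term:
  ∫ -7x^4 dx = -(7/5)x^5
  ∫ -5x^3 dx = -(5/4)x^4
  ∫ 5x^2 dx = (5/3)x^3
  ∫ 3x dx = (3/2)x^2
  ∫ 5 dx = 5x
F(x) = -(7/5)x^5 - (5/4)x^4 + (5/3)x^3 + (3/2)x^2 + 5x + C


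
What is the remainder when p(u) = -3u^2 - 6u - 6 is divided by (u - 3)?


By the Remainder Theorem, the remainder equals p(3):
  -3*(3)^2 = -27
  -6*(3)^1 = -18
  constant: -6
Sum: -27 - 18 - 6 = -51


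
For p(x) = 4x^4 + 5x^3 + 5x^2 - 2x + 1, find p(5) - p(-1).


p(5) = 3241
p(-1) = 7
p(5) - p(-1) = 3241 - 7 = 3234


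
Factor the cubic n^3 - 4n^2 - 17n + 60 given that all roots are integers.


Try integer roots (divisors of 60). n=3: p(3)=0.
Divide out (n - 3): quotient is n^2 - n - 20.
Factor the quadratic: (n + 4)(n - 5)
Result: (n - 3)(n + 4)(n - 5)


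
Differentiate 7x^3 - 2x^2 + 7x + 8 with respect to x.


Apply the power rule term by term:
  d/dx(7x^3) = 21x^2
  d/dx(-2x^2) = -4x
  d/dx(7x) = 7
  d/dx(8) = 0
p'(x) = 21x^2 - 4x + 7


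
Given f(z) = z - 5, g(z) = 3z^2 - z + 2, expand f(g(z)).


Substitute g(z) into f:
f(g(z)) = 1*(3z^2 - z + 2) + (-5)
Expand and combine: 3z^2 - z - 3


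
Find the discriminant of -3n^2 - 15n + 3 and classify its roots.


D = b^2 - 4ac = (-15)^2 - 4(-3)(3) = 225 + 36 = 261
Since D > 0: two distinct irrational roots


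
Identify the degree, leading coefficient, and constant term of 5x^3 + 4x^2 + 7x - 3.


Highest power of x is 3, with coefficient 5. Constant term is -3.
Degree = 3, leading coefficient = 5, constant term = -3


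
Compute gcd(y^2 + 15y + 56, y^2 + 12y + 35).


Factor each:
  y^2 + 15y + 56 = (y + 7)(y + 8)
  y^2 + 12y + 35 = (y + 7)(y + 5)
Common monic factor: y + 7


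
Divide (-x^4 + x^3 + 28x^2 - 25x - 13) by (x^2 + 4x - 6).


(-x^4 + x^3 + 28x^2 - 25x - 13) / (x^2 + 4x - 6)
Step 1: -x^2 * (x^2 + 4x - 6) = -x^4 - 4x^3 + 6x^2; subtract.
Step 2: 5x * (x^2 + 4x - 6) = 5x^3 + 20x^2 - 30x; subtract.
Step 3: 2 * (x^2 + 4x - 6) = 2x^2 + 8x - 12; subtract.
Quotient: -x^2 + 5x + 2, Remainder: -3x - 1


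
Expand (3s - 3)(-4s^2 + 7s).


Distribute each term of the first polynomial:
  (3s)(-4s^2 + 7s) = -12s^3 + 21s^2
  (-3)(-4s^2 + 7s) = 12s^2 - 21s
Sum: -12s^3 + 33s^2 - 21s


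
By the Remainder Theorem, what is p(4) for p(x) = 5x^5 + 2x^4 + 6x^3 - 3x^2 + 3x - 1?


By the Remainder Theorem, the remainder equals p(4):
  5*(4)^5 = 5120
  2*(4)^4 = 512
  6*(4)^3 = 384
  -3*(4)^2 = -48
  3*(4)^1 = 12
  constant: -1
Sum: 5120 + 512 + 384 - 48 + 12 - 1 = 5979


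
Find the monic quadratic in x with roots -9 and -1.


p(x) = (x + 9)(x + 1)
Expand: x^2 + 10x + 9


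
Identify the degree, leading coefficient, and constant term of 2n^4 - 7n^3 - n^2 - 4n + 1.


Highest power of n is 4, with coefficient 2. Constant term is 1.
Degree = 4, leading coefficient = 2, constant term = 1


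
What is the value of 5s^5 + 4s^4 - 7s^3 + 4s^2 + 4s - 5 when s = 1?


Using direct substitution:
  5 * (1)^5 = 5
  4 * (1)^4 = 4
  -7 * (1)^3 = -7
  4 * (1)^2 = 4
  4 * (1)^1 = 4
  constant: -5
Sum = 5 + 4 - 7 + 4 + 4 - 5 = 5


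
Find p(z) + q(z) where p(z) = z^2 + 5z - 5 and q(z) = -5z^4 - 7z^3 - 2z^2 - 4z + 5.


Align terms by degree and add:
  z^2 + 5z - 5
  -5z^4 - 7z^3 - 2z^2 - 4z + 5
= -5z^4 - 7z^3 - z^2 + z


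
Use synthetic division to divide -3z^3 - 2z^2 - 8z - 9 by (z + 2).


Synthetic division with c = -2. Coefficients: -3, -2, -8, -9
Bring down -3.
  -3 * -2 = 6; 6 - 2 = 4
  4 * -2 = -8; -8 - 8 = -16
  -16 * -2 = 32; 32 - 9 = 23
Quotient: -3z^2 + 4z - 16, Remainder: 23


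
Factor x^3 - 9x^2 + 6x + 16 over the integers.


Try integer roots (divisors of 16). x=-1: p(-1)=0.
Divide out (x + 1): quotient is x^2 - 10x + 16.
Factor the quadratic: (x - 2)(x - 8)
Result: (x + 1)(x - 2)(x - 8)


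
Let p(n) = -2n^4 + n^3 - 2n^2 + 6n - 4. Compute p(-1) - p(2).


p(-1) = -15
p(2) = -24
p(-1) - p(2) = -15 + 24 = 9


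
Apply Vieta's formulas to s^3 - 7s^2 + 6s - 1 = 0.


Monic cubic s^3+bs^2+cs+d=0: sum=-b, pairwise sum=c, product=-d.
b=-7, c=6, d=-1
r1+r2+r3 = 7
r1r2+r1r3+r2r3 = 6
r1r2r3 = 1


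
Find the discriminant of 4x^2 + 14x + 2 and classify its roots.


D = b^2 - 4ac = (14)^2 - 4(4)(2) = 196 - 32 = 164
Since D > 0: two distinct irrational roots


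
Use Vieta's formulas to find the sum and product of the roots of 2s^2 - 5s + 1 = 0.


For as^2+bs+c=0: sum = -b/a, product = c/a.
a=2, b=-5, c=1
Sum = -(-5)/2 = 5/2
Product = (1)/2 = 1/2


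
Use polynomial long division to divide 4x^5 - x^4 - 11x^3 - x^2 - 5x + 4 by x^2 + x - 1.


(4x^5 - x^4 - 11x^3 - x^2 - 5x + 4) / (x^2 + x - 1)
Step 1: 4x^3 * (x^2 + x - 1) = 4x^5 + 4x^4 - 4x^3; subtract.
Step 2: -5x^2 * (x^2 + x - 1) = -5x^4 - 5x^3 + 5x^2; subtract.
Step 3: -2x * (x^2 + x - 1) = -2x^3 - 2x^2 + 2x; subtract.
Step 4: -4 * (x^2 + x - 1) = -4x^2 - 4x + 4; subtract.
Quotient: 4x^3 - 5x^2 - 2x - 4, Remainder: -3x


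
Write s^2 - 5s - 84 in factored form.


Roots satisfy r1 + r2 = -b/a = 5 and r1*r2 = c/a = -84.
So r1 = 12, r2 = -7.
s^2 - 5s - 84 = (s - r1)(s - r2) = (s - 12)(s + 7)


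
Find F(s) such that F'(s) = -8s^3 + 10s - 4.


Reverse power rule on each term:
  ∫ -8s^3 ds = -2s^4
  ∫ 10s ds = 5s^2
  ∫ -4 ds = -4s
F(s) = -2s^4 + 5s^2 - 4s + C


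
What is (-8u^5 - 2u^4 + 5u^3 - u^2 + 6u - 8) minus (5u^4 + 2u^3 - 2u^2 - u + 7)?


Distribute the minus sign:
  (-8u^5 - 2u^4 + 5u^3 - u^2 + 6u - 8)
- (5u^4 + 2u^3 - 2u^2 - u + 7)
Negate second polynomial: -5u^4 - 2u^3 + 2u^2 + u - 7
Add: -8u^5 - 7u^4 + 3u^3 + u^2 + 7u - 15


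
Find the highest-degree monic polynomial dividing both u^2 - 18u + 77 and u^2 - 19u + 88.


Factor each:
  u^2 - 18u + 77 = (u - 11)(u - 7)
  u^2 - 19u + 88 = (u - 11)(u - 8)
Common monic factor: u - 11


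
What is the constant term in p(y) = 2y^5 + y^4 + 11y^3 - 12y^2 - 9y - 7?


Read off the constant term: -7


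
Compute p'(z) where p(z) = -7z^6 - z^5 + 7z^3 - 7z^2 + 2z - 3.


Apply the power rule term by term:
  d/dz(-7z^6) = -42z^5
  d/dz(-z^5) = -5z^4
  d/dz(7z^3) = 21z^2
  d/dz(-7z^2) = -14z
  d/dz(2z) = 2
  d/dz(-3) = 0
p'(z) = -42z^5 - 5z^4 + 21z^2 - 14z + 2


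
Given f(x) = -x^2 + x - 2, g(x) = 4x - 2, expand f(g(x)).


Substitute g(x) into f:
f(g(x)) = -1*(4x - 2)^2 + 1*(4x - 2) + (-2)
(4x - 2)^2 = 16x^2 - 16x + 4
Expand and combine: -16x^2 + 20x - 8


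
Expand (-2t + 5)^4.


Expand (-2t + 5)^4 by repeated multiplication:
  (-2t + 5)^2 = 4t^2 - 20t + 25
  (-2t + 5)^3 = -8t^3 + 60t^2 - 150t + 125
= 16t^4 - 160t^3 + 600t^2 - 1000t + 625


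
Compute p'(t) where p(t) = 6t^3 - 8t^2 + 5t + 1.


Apply the power rule term by term:
  d/dt(6t^3) = 18t^2
  d/dt(-8t^2) = -16t
  d/dt(5t) = 5
  d/dt(1) = 0
p'(t) = 18t^2 - 16t + 5


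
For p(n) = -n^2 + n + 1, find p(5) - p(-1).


p(5) = -19
p(-1) = -1
p(5) - p(-1) = -19 + 1 = -18


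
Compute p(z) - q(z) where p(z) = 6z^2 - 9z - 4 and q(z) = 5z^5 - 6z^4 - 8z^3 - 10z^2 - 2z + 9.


Distribute the minus sign:
  (6z^2 - 9z - 4)
- (5z^5 - 6z^4 - 8z^3 - 10z^2 - 2z + 9)
Negate second polynomial: -5z^5 + 6z^4 + 8z^3 + 10z^2 + 2z - 9
Add: -5z^5 + 6z^4 + 8z^3 + 16z^2 - 7z - 13


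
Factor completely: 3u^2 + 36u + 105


Roots satisfy r1 + r2 = -b/a = -12 and r1*r2 = c/a = 35.
So r1 = -7, r2 = -5.
3u^2 + 36u + 105 = 3(u - r1)(u - r2) = 3(u + 7)(u + 5)


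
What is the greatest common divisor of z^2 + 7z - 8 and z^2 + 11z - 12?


Factor each:
  z^2 + 7z - 8 = (z - 1)(z + 8)
  z^2 + 11z - 12 = (z - 1)(z + 12)
Common monic factor: z - 1


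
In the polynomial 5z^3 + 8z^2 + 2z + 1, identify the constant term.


Read off the constant term: 1


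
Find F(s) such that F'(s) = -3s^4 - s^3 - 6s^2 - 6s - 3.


Reverse power rule on each term:
  ∫ -3s^4 ds = -(3/5)s^5
  ∫ -s^3 ds = -(1/4)s^4
  ∫ -6s^2 ds = -2s^3
  ∫ -6s ds = -3s^2
  ∫ -3 ds = -3s
F(s) = -(3/5)s^5 - (1/4)s^4 - 2s^3 - 3s^2 - 3s + C


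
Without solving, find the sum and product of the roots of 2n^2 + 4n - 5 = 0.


For an^2+bn+c=0: sum = -b/a, product = c/a.
a=2, b=4, c=-5
Sum = -(4)/2 = -2
Product = (-5)/2 = -5/2


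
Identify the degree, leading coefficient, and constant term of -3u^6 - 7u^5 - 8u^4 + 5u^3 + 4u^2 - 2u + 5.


Highest power of u is 6, with coefficient -3. Constant term is 5.
Degree = 6, leading coefficient = -3, constant term = 5


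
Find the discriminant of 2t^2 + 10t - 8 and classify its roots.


D = b^2 - 4ac = (10)^2 - 4(2)(-8) = 100 + 64 = 164
Since D > 0: two distinct irrational roots


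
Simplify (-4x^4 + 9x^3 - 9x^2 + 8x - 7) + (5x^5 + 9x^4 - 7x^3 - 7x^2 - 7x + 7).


Align terms by degree and add:
  -4x^4 + 9x^3 - 9x^2 + 8x - 7
+ 5x^5 + 9x^4 - 7x^3 - 7x^2 - 7x + 7
= 5x^5 + 5x^4 + 2x^3 - 16x^2 + x


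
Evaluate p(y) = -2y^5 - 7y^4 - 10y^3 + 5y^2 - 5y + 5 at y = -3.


Using direct substitution:
  -2 * (-3)^5 = 486
  -7 * (-3)^4 = -567
  -10 * (-3)^3 = 270
  5 * (-3)^2 = 45
  -5 * (-3)^1 = 15
  constant: 5
Sum = 486 - 567 + 270 + 45 + 15 + 5 = 254


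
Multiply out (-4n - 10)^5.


Expand (-4n - 10)^5 by repeated multiplication:
  (-4n - 10)^2 = 16n^2 + 80n + 100
  (-4n - 10)^3 = -64n^3 - 480n^2 - 1200n - 1000
  (-4n - 10)^4 = 256n^4 + 2560n^3 + 9600n^2 + 16000n + 10000
= -1024n^5 - 12800n^4 - 64000n^3 - 160000n^2 - 200000n - 100000


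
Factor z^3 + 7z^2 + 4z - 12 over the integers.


Try integer roots (divisors of -12). z=-2: p(-2)=0.
Divide out (z + 2): quotient is z^2 + 5z - 6.
Factor the quadratic: (z - 1)(z + 6)
Result: (z + 2)(z - 1)(z + 6)


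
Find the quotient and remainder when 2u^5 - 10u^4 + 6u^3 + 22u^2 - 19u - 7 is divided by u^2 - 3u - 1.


(2u^5 - 10u^4 + 6u^3 + 22u^2 - 19u - 7) / (u^2 - 3u - 1)
Step 1: 2u^3 * (u^2 - 3u - 1) = 2u^5 - 6u^4 - 2u^3; subtract.
Step 2: -4u^2 * (u^2 - 3u - 1) = -4u^4 + 12u^3 + 4u^2; subtract.
Step 3: -4u * (u^2 - 3u - 1) = -4u^3 + 12u^2 + 4u; subtract.
Step 4: 6 * (u^2 - 3u - 1) = 6u^2 - 18u - 6; subtract.
Quotient: 2u^3 - 4u^2 - 4u + 6, Remainder: -5u - 1


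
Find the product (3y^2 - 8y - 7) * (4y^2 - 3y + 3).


Distribute each term of the first polynomial:
  (3y^2)(4y^2 - 3y + 3) = 12y^4 - 9y^3 + 9y^2
  (-8y)(4y^2 - 3y + 3) = -32y^3 + 24y^2 - 24y
  (-7)(4y^2 - 3y + 3) = -28y^2 + 21y - 21
Sum: 12y^4 - 41y^3 + 5y^2 - 3y - 21


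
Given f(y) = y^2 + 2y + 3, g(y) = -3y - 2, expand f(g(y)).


Substitute g(y) into f:
f(g(y)) = 1*(-3y - 2)^2 + 2*(-3y - 2) + 3
(-3y - 2)^2 = 9y^2 + 12y + 4
Expand and combine: 9y^2 + 6y + 3


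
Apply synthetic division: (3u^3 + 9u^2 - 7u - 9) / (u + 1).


Synthetic division with c = -1. Coefficients: 3, 9, -7, -9
Bring down 3.
  3 * -1 = -3; -3 + 9 = 6
  6 * -1 = -6; -6 - 7 = -13
  -13 * -1 = 13; 13 - 9 = 4
Quotient: 3u^2 + 6u - 13, Remainder: 4


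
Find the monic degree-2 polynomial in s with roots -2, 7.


p(s) = (s + 2)(s - 7)
Expand: s^2 - 5s - 14


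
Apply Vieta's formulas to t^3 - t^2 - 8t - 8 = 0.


Monic cubic t^3+bt^2+ct+d=0: sum=-b, pairwise sum=c, product=-d.
b=-1, c=-8, d=-8
r1+r2+r3 = 1
r1r2+r1r3+r2r3 = -8
r1r2r3 = 8


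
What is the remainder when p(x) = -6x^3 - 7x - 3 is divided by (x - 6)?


By the Remainder Theorem, the remainder equals p(6):
  -6*(6)^3 = -1296
  0*(6)^2 = 0
  -7*(6)^1 = -42
  constant: -3
Sum: -1296 + 0 - 42 - 3 = -1341


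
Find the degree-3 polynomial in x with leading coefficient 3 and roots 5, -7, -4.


p(x) = 3(x - 5)(x + 7)(x + 4)
Expand: 3x^3 + 18x^2 - 81x - 420


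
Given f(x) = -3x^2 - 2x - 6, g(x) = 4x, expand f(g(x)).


Substitute g(x) into f:
f(g(x)) = -3*(4x)^2 + (-2)*(4x) + (-6)
(4x)^2 = 16x^2
Expand and combine: -48x^2 - 8x - 6


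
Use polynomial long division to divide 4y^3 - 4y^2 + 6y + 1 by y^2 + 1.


(4y^3 - 4y^2 + 6y + 1) / (y^2 + 1)
Step 1: 4y * (y^2 + 1) = 4y^3 + 4y; subtract.
Step 2: -4 * (y^2 + 1) = -4y^2 - 4; subtract.
Quotient: 4y - 4, Remainder: 2y + 5


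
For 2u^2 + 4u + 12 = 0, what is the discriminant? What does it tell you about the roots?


D = b^2 - 4ac = (4)^2 - 4(2)(12) = 16 - 96 = -80
Since D < 0: two complex conjugate roots (no real roots)


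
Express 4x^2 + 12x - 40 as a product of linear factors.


Roots satisfy r1 + r2 = -b/a = -3 and r1*r2 = c/a = -10.
So r1 = -5, r2 = 2.
4x^2 + 12x - 40 = 4(x - r1)(x - r2) = 4(x + 5)(x - 2)


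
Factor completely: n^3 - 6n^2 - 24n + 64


Try integer roots (divisors of 64). n=-4: p(-4)=0.
Divide out (n + 4): quotient is n^2 - 10n + 16.
Factor the quadratic: (n - 8)(n - 2)
Result: (n + 4)(n - 8)(n - 2)


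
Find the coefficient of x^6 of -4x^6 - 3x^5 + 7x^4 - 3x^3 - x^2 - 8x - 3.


Read off the coefficient of x^6: -4


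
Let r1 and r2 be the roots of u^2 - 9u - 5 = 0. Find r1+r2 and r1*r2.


For au^2+bu+c=0: sum = -b/a, product = c/a.
a=1, b=-9, c=-5
Sum = -(-9)/1 = 9
Product = (-5)/1 = -5


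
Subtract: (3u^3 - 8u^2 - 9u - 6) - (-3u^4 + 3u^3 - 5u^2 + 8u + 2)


Distribute the minus sign:
  (3u^3 - 8u^2 - 9u - 6)
- (-3u^4 + 3u^3 - 5u^2 + 8u + 2)
Negate second polynomial: 3u^4 - 3u^3 + 5u^2 - 8u - 2
Add: 3u^4 - 3u^2 - 17u - 8


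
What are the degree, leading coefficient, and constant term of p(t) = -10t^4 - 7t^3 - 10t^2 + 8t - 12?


Highest power of t is 4, with coefficient -10. Constant term is -12.
Degree = 4, leading coefficient = -10, constant term = -12


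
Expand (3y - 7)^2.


Expand (3y - 7)^2 by repeated multiplication:
= 9y^2 - 42y + 49


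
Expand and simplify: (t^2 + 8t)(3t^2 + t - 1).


Distribute each term of the first polynomial:
  (t^2)(3t^2 + t - 1) = 3t^4 + t^3 - t^2
  (8t)(3t^2 + t - 1) = 24t^3 + 8t^2 - 8t
Sum: 3t^4 + 25t^3 + 7t^2 - 8t


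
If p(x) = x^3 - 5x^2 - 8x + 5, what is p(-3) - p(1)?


p(-3) = -43
p(1) = -7
p(-3) - p(1) = -43 + 7 = -36


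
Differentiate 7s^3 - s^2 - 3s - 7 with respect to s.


Apply the power rule term by term:
  d/ds(7s^3) = 21s^2
  d/ds(-s^2) = -2s
  d/ds(-3s) = -3
  d/ds(-7) = 0
p'(s) = 21s^2 - 2s - 3


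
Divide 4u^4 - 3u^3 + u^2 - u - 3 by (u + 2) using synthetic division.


Synthetic division with c = -2. Coefficients: 4, -3, 1, -1, -3
Bring down 4.
  4 * -2 = -8; -8 - 3 = -11
  -11 * -2 = 22; 22 + 1 = 23
  23 * -2 = -46; -46 - 1 = -47
  -47 * -2 = 94; 94 - 3 = 91
Quotient: 4u^3 - 11u^2 + 23u - 47, Remainder: 91


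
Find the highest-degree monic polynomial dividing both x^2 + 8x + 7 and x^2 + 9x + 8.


Factor each:
  x^2 + 8x + 7 = (x + 1)(x + 7)
  x^2 + 9x + 8 = (x + 1)(x + 8)
Common monic factor: x + 1


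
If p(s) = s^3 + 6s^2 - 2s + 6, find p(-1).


Using direct substitution:
  1 * (-1)^3 = -1
  6 * (-1)^2 = 6
  -2 * (-1)^1 = 2
  constant: 6
Sum = -1 + 6 + 2 + 6 = 13


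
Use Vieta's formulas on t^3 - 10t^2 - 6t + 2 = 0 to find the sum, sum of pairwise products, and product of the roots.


Monic cubic t^3+bt^2+ct+d=0: sum=-b, pairwise sum=c, product=-d.
b=-10, c=-6, d=2
r1+r2+r3 = 10
r1r2+r1r3+r2r3 = -6
r1r2r3 = -2


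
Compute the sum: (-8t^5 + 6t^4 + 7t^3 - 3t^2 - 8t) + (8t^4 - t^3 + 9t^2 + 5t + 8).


Align terms by degree and add:
  -8t^5 + 6t^4 + 7t^3 - 3t^2 - 8t
+ 8t^4 - t^3 + 9t^2 + 5t + 8
= -8t^5 + 14t^4 + 6t^3 + 6t^2 - 3t + 8


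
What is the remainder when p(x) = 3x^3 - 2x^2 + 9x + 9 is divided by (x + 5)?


By the Remainder Theorem, the remainder equals p(-5):
  3*(-5)^3 = -375
  -2*(-5)^2 = -50
  9*(-5)^1 = -45
  constant: 9
Sum: -375 - 50 - 45 + 9 = -461


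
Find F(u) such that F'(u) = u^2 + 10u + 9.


Reverse power rule on each term:
  ∫ u^2 du = (1/3)u^3
  ∫ 10u du = 5u^2
  ∫ 9 du = 9u
F(u) = (1/3)u^3 + 5u^2 + 9u + C


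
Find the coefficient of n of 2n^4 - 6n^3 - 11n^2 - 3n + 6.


Read off the coefficient of n: -3


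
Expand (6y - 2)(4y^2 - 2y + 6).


Distribute each term of the first polynomial:
  (6y)(4y^2 - 2y + 6) = 24y^3 - 12y^2 + 36y
  (-2)(4y^2 - 2y + 6) = -8y^2 + 4y - 12
Sum: 24y^3 - 20y^2 + 40y - 12


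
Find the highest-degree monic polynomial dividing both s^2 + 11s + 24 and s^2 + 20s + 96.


Factor each:
  s^2 + 11s + 24 = (s + 8)(s + 3)
  s^2 + 20s + 96 = (s + 8)(s + 12)
Common monic factor: s + 8


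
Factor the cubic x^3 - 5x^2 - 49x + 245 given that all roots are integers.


Try integer roots (divisors of 245). x=7: p(7)=0.
Divide out (x - 7): quotient is x^2 + 2x - 35.
Factor the quadratic: (x - 5)(x + 7)
Result: (x - 7)(x - 5)(x + 7)


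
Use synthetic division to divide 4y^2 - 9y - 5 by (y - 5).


Synthetic division with c = 5. Coefficients: 4, -9, -5
Bring down 4.
  4 * 5 = 20; 20 - 9 = 11
  11 * 5 = 55; 55 - 5 = 50
Quotient: 4y + 11, Remainder: 50


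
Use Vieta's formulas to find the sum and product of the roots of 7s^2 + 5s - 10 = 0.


For as^2+bs+c=0: sum = -b/a, product = c/a.
a=7, b=5, c=-10
Sum = -(5)/7 = -5/7
Product = (-10)/7 = -10/7


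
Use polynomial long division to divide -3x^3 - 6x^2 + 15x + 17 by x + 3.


(-3x^3 - 6x^2 + 15x + 17) / (x + 3)
Step 1: -3x^2 * (x + 3) = -3x^3 - 9x^2; subtract.
Step 2: 3x * (x + 3) = 3x^2 + 9x; subtract.
Step 3: 6 * (x + 3) = 6x + 18; subtract.
Quotient: -3x^2 + 3x + 6, Remainder: -1


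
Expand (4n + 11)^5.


Expand (4n + 11)^5 by repeated multiplication:
  (4n + 11)^2 = 16n^2 + 88n + 121
  (4n + 11)^3 = 64n^3 + 528n^2 + 1452n + 1331
  (4n + 11)^4 = 256n^4 + 2816n^3 + 11616n^2 + 21296n + 14641
= 1024n^5 + 14080n^4 + 77440n^3 + 212960n^2 + 292820n + 161051


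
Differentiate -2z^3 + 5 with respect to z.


Apply the power rule term by term:
  d/dz(-2z^3) = -6z^2
  d/dz(5) = 0
p'(z) = -6z^2


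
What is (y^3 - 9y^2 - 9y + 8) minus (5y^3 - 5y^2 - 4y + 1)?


Distribute the minus sign:
  (y^3 - 9y^2 - 9y + 8)
- (5y^3 - 5y^2 - 4y + 1)
Negate second polynomial: -5y^3 + 5y^2 + 4y - 1
Add: -4y^3 - 4y^2 - 5y + 7


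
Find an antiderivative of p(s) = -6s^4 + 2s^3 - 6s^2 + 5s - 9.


Reverse power rule on each term:
  ∫ -6s^4 ds = -(6/5)s^5
  ∫ 2s^3 ds = (1/2)s^4
  ∫ -6s^2 ds = -2s^3
  ∫ 5s ds = (5/2)s^2
  ∫ -9 ds = -9s
F(s) = -(6/5)s^5 + (1/2)s^4 - 2s^3 + (5/2)s^2 - 9s + C


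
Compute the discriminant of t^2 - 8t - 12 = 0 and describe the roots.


D = b^2 - 4ac = (-8)^2 - 4(1)(-12) = 64 + 48 = 112
Since D > 0: two distinct irrational roots


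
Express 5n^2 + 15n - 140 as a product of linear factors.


Roots satisfy r1 + r2 = -b/a = -3 and r1*r2 = c/a = -28.
So r1 = 4, r2 = -7.
5n^2 + 15n - 140 = 5(n - r1)(n - r2) = 5(n - 4)(n + 7)


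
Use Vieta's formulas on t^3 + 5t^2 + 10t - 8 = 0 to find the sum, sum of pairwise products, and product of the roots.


Monic cubic t^3+bt^2+ct+d=0: sum=-b, pairwise sum=c, product=-d.
b=5, c=10, d=-8
r1+r2+r3 = -5
r1r2+r1r3+r2r3 = 10
r1r2r3 = 8


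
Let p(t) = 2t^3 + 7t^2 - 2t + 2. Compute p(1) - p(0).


p(1) = 9
p(0) = 2
p(1) - p(0) = 9 - 2 = 7


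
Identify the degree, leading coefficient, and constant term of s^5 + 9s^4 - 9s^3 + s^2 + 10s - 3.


Highest power of s is 5, with coefficient 1. Constant term is -3.
Degree = 5, leading coefficient = 1, constant term = -3


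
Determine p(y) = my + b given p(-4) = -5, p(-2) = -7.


p(y) = my + b. Using p(-4)=-5, p(-2)=-7:
m = (-5 + 7)/(-4 + 2) = 2/-2 = -1
b = -5 - m*(-4) = -5 - 4 = -9
p(y) = -y - 9


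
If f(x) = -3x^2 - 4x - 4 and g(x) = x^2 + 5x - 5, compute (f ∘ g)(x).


Substitute g(x) into f:
f(g(x)) = -3*(x^2 + 5x - 5)^2 + (-4)*(x^2 + 5x - 5) + (-4)
(x^2 + 5x - 5)^2 = x^4 + 10x^3 + 15x^2 - 50x + 25
Expand and combine: -3x^4 - 30x^3 - 49x^2 + 130x - 59


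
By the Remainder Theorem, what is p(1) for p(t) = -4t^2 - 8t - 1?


By the Remainder Theorem, the remainder equals p(1):
  -4*(1)^2 = -4
  -8*(1)^1 = -8
  constant: -1
Sum: -4 - 8 - 1 = -13


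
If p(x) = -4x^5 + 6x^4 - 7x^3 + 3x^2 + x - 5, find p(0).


Using direct substitution:
  -4 * (0)^5 = 0
  6 * (0)^4 = 0
  -7 * (0)^3 = 0
  3 * (0)^2 = 0
  1 * (0)^1 = 0
  constant: -5
Sum = 0 + 0 + 0 + 0 + 0 - 5 = -5


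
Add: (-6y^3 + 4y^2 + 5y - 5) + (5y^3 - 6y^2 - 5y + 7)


Align terms by degree and add:
  -6y^3 + 4y^2 + 5y - 5
+ 5y^3 - 6y^2 - 5y + 7
= -y^3 - 2y^2 + 2


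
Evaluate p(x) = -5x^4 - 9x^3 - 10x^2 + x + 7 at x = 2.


Using direct substitution:
  -5 * (2)^4 = -80
  -9 * (2)^3 = -72
  -10 * (2)^2 = -40
  1 * (2)^1 = 2
  constant: 7
Sum = -80 - 72 - 40 + 2 + 7 = -183


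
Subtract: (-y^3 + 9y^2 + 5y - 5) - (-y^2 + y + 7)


Distribute the minus sign:
  (-y^3 + 9y^2 + 5y - 5)
- (-y^2 + y + 7)
Negate second polynomial: y^2 - y - 7
Add: -y^3 + 10y^2 + 4y - 12


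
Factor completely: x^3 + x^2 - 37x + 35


Try integer roots (divisors of 35). x=1: p(1)=0.
Divide out (x - 1): quotient is x^2 + 2x - 35.
Factor the quadratic: (x + 7)(x - 5)
Result: (x - 1)(x + 7)(x - 5)


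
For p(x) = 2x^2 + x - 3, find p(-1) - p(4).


p(-1) = -2
p(4) = 33
p(-1) - p(4) = -2 - 33 = -35


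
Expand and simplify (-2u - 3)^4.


Expand (-2u - 3)^4 by repeated multiplication:
  (-2u - 3)^2 = 4u^2 + 12u + 9
  (-2u - 3)^3 = -8u^3 - 36u^2 - 54u - 27
= 16u^4 + 96u^3 + 216u^2 + 216u + 81


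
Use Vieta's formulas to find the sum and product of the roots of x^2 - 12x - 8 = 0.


For ax^2+bx+c=0: sum = -b/a, product = c/a.
a=1, b=-12, c=-8
Sum = -(-12)/1 = 12
Product = (-8)/1 = -8


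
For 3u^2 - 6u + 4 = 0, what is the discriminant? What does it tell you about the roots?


D = b^2 - 4ac = (-6)^2 - 4(3)(4) = 36 - 48 = -12
Since D < 0: two complex conjugate roots (no real roots)


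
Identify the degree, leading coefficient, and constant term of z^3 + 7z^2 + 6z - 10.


Highest power of z is 3, with coefficient 1. Constant term is -10.
Degree = 3, leading coefficient = 1, constant term = -10


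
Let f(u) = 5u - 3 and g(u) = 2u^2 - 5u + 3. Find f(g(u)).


Substitute g(u) into f:
f(g(u)) = 5*(2u^2 - 5u + 3) + (-3)
Expand and combine: 10u^2 - 25u + 12


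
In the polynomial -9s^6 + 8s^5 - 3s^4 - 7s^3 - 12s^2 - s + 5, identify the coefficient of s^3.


Read off the coefficient of s^3: -7


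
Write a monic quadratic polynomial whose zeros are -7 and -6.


p(x) = (x + 7)(x + 6)
Expand: x^2 + 13x + 42


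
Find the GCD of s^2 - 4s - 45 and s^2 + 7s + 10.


Factor each:
  s^2 - 4s - 45 = (s + 5)(s - 9)
  s^2 + 7s + 10 = (s + 5)(s + 2)
Common monic factor: s + 5


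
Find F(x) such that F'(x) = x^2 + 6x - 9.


Reverse power rule on each term:
  ∫ x^2 dx = (1/3)x^3
  ∫ 6x dx = 3x^2
  ∫ -9 dx = -9x
F(x) = (1/3)x^3 + 3x^2 - 9x + C


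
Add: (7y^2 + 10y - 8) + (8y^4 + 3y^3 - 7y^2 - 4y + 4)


Align terms by degree and add:
  7y^2 + 10y - 8
+ 8y^4 + 3y^3 - 7y^2 - 4y + 4
= 8y^4 + 3y^3 + 6y - 4


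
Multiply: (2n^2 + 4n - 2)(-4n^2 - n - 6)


Distribute each term of the first polynomial:
  (2n^2)(-4n^2 - n - 6) = -8n^4 - 2n^3 - 12n^2
  (4n)(-4n^2 - n - 6) = -16n^3 - 4n^2 - 24n
  (-2)(-4n^2 - n - 6) = 8n^2 + 2n + 12
Sum: -8n^4 - 18n^3 - 8n^2 - 22n + 12


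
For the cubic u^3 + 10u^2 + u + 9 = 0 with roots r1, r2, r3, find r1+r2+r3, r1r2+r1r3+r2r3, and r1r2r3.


Monic cubic u^3+bu^2+cu+d=0: sum=-b, pairwise sum=c, product=-d.
b=10, c=1, d=9
r1+r2+r3 = -10
r1r2+r1r3+r2r3 = 1
r1r2r3 = -9


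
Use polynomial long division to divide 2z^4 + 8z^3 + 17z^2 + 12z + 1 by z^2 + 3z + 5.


(2z^4 + 8z^3 + 17z^2 + 12z + 1) / (z^2 + 3z + 5)
Step 1: 2z^2 * (z^2 + 3z + 5) = 2z^4 + 6z^3 + 10z^2; subtract.
Step 2: 2z * (z^2 + 3z + 5) = 2z^3 + 6z^2 + 10z; subtract.
Step 3: 1 * (z^2 + 3z + 5) = z^2 + 3z + 5; subtract.
Quotient: 2z^2 + 2z + 1, Remainder: -z - 4


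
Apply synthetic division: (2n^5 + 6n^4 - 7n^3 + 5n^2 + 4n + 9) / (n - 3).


Synthetic division with c = 3. Coefficients: 2, 6, -7, 5, 4, 9
Bring down 2.
  2 * 3 = 6; 6 + 6 = 12
  12 * 3 = 36; 36 - 7 = 29
  29 * 3 = 87; 87 + 5 = 92
  92 * 3 = 276; 276 + 4 = 280
  280 * 3 = 840; 840 + 9 = 849
Quotient: 2n^4 + 12n^3 + 29n^2 + 92n + 280, Remainder: 849


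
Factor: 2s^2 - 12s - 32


Roots satisfy r1 + r2 = -b/a = 6 and r1*r2 = c/a = -16.
So r1 = -2, r2 = 8.
2s^2 - 12s - 32 = 2(s - r1)(s - r2) = 2(s + 2)(s - 8)
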